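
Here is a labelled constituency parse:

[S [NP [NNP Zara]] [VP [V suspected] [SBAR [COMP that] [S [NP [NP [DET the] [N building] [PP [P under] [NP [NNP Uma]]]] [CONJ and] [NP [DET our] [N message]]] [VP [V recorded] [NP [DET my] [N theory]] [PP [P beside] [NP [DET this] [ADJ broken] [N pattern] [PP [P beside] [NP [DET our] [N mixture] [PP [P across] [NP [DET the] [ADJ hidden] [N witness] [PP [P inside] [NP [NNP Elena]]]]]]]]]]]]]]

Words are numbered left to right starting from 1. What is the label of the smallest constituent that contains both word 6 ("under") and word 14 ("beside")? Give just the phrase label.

S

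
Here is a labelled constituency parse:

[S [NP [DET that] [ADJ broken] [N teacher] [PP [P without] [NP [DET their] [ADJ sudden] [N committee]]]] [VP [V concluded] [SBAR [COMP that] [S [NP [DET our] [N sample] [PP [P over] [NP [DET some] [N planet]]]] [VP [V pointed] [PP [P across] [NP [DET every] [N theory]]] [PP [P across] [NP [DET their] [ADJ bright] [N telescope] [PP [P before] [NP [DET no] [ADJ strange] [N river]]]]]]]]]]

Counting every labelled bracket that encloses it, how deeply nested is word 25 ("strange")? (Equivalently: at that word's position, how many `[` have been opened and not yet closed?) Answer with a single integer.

10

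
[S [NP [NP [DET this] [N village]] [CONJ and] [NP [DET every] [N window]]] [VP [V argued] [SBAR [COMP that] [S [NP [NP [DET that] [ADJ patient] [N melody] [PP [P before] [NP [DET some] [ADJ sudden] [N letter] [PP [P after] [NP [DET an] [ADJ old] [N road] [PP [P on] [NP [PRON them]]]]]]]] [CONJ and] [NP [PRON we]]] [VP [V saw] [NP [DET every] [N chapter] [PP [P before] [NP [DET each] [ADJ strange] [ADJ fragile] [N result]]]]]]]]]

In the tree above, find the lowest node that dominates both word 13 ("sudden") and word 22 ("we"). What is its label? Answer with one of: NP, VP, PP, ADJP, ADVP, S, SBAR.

NP

Word 13 lies under S → VP → SBAR → S → NP → NP → PP → NP → ADJ; word 22 lies under S → VP → SBAR → S → NP → NP → PRON. The lowest shared node is the NP.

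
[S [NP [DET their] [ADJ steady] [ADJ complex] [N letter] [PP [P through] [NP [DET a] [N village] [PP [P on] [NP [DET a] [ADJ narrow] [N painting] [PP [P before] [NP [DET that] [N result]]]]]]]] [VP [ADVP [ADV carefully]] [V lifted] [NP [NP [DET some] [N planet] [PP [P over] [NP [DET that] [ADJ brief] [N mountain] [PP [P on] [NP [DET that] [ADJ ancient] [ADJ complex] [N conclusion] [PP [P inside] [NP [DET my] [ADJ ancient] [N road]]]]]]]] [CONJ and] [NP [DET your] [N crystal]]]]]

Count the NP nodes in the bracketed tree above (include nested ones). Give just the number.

10

Listing each NP by its span: [NP their steady complex letter through a village on a narrow painting before that result]; [NP a village on a narrow painting before that result]; [NP a narrow painting before that result]; [NP that result]; [NP some planet over that brief mountain on that ancient complex conclusion inside my ancient road and your crystal]; [NP some planet over that brief mountain on that ancient complex conclusion inside my ancient road] … — that makes 10.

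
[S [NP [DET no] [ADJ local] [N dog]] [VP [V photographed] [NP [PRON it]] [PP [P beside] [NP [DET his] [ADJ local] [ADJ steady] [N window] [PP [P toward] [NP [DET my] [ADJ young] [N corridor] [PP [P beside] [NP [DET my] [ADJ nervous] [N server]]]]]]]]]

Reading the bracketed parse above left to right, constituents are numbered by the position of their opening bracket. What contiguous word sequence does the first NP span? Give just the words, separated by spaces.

Opening `[NP` markers occur at word positions 1, 5, 7, 12, 16; the first of these opens the constituent [NP no local dog].

no local dog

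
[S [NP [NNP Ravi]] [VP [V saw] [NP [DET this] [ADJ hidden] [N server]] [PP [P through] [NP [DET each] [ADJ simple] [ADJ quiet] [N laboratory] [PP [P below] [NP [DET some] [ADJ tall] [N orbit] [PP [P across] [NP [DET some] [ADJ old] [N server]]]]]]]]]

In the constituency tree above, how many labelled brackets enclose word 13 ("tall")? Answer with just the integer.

7

Path from the root down to the word: S → VP → PP → NP → PP → NP → ADJ. That is 7 enclosing brackets.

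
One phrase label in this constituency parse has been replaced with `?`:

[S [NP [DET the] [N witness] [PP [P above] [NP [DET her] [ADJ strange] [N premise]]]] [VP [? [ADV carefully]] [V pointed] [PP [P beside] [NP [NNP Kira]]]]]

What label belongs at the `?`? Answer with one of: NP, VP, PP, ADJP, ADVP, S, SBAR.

ADVP

Looking at what the `?` directly dominates — ADV 'carefully' — this is an adverb phrase (ADVP).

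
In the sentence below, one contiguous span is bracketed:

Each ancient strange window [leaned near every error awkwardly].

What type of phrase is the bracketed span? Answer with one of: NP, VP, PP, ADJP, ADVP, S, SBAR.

VP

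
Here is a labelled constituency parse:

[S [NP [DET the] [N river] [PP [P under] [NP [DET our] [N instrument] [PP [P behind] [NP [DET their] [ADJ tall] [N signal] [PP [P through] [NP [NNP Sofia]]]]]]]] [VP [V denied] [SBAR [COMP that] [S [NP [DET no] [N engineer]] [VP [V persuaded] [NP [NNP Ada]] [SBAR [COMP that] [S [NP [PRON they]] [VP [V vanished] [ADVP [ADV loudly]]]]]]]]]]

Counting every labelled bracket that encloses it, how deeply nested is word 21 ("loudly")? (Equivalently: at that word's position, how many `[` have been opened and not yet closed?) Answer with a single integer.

Counting open brackets not yet closed at "loudly": [S [VP [SBAR [S [VP [SBAR [S [VP [ADVP [ADV = 10.

10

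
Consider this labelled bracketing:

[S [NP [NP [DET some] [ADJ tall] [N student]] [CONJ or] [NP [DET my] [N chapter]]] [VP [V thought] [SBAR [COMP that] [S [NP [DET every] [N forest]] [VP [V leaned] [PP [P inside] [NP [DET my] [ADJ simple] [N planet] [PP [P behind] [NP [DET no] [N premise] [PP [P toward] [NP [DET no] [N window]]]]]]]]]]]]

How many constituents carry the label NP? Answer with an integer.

Scanning left to right, an opening `[NP` appears at word positions 1, 1, 5, 9, 13, 17, 20 — 7 in total.

7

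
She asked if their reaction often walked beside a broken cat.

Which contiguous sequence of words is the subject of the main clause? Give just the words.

she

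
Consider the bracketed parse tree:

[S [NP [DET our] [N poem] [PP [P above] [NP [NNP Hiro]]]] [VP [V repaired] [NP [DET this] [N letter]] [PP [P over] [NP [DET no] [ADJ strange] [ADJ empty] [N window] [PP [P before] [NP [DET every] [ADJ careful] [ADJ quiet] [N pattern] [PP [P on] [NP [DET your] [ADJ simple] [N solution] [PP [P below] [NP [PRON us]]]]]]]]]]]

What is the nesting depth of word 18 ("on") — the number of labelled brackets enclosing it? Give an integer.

Path from the root down to the word: S → VP → PP → NP → PP → NP → PP → P. That is 8 enclosing brackets.

8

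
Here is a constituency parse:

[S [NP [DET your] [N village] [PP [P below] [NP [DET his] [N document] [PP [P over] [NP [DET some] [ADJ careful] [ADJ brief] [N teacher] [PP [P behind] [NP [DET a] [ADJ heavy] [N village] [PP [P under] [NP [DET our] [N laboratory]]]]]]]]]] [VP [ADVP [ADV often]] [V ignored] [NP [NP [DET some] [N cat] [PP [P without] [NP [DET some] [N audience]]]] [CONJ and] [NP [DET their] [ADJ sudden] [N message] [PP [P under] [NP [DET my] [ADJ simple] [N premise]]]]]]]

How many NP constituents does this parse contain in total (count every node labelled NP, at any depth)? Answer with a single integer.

Scanning left to right, an opening `[NP` appears at word positions 1, 4, 7, 12, 16, 20, 20, 23, 26, 30 — 10 in total.

10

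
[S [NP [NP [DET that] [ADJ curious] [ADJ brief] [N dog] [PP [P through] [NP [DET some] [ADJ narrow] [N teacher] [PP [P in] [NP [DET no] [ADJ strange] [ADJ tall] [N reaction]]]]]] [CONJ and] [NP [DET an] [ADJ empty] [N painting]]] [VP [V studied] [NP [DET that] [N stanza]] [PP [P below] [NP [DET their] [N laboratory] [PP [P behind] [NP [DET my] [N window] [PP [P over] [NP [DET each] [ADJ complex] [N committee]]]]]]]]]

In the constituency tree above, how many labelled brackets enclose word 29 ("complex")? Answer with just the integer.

Path from the root down to the word: S → VP → PP → NP → PP → NP → PP → NP → ADJ. That is 9 enclosing brackets.

9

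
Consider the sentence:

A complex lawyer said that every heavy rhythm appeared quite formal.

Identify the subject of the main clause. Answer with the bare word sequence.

a complex lawyer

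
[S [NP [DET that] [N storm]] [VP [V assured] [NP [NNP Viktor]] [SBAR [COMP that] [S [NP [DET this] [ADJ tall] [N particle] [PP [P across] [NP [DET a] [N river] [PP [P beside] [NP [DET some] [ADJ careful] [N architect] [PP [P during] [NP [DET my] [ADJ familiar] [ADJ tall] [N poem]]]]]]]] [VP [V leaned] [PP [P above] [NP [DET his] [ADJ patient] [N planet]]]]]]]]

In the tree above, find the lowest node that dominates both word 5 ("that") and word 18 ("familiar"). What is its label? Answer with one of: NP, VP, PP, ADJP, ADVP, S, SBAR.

SBAR

Word 5 lies under S → VP → SBAR → COMP; word 18 lies under S → VP → SBAR → S → NP → PP → NP → PP → NP → PP → NP → ADJ. The lowest shared node is the SBAR.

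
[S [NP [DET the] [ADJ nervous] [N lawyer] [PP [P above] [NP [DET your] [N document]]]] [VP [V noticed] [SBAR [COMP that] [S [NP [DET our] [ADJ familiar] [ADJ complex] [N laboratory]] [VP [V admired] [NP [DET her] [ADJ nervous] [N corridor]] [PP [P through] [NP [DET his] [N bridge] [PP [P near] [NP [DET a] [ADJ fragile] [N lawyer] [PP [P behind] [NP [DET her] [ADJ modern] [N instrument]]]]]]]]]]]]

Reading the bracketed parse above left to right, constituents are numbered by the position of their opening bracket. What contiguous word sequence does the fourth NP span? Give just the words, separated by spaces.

The NP opening brackets appear, in order, over: "the nervous lawyer above your document"; "your document"; "our familiar complex laboratory"; "her nervous corridor"; "his bridge near a fragile lawyer behind her modern instrument"; "a fragile lawyer behind her modern instrument"; "her modern instrument". The fourth one spans "her nervous corridor".

her nervous corridor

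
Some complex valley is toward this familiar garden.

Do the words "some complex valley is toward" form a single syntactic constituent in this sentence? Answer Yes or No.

No

The sequence begins inside the noun phrase "some complex valley" and ends inside the verb phrase "is toward this familiar garden"; it crosses a phrase boundary, so no single node in the tree spans exactly those words.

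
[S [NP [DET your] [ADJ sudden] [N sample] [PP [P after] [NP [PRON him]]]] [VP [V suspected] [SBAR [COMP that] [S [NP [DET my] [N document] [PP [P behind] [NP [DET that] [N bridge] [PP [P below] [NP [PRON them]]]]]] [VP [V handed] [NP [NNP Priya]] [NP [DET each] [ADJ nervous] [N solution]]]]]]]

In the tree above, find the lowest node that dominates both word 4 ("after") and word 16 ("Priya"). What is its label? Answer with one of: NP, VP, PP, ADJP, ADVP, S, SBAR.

S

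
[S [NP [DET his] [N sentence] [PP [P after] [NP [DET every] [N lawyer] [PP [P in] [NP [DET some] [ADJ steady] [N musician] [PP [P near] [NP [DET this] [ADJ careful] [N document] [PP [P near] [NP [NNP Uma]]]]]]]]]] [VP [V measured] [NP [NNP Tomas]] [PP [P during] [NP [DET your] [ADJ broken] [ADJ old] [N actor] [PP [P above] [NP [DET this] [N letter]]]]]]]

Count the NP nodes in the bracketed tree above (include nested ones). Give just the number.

8

Scanning left to right, an opening `[NP` appears at word positions 1, 4, 7, 11, 15, 17, 19, 24 — 8 in total.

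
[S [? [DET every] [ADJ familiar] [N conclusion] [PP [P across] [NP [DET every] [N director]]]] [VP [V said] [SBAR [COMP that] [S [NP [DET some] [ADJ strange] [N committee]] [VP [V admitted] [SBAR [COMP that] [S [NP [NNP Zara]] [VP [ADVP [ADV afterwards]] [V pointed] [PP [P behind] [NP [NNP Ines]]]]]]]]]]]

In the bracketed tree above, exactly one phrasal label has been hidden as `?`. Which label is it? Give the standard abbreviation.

NP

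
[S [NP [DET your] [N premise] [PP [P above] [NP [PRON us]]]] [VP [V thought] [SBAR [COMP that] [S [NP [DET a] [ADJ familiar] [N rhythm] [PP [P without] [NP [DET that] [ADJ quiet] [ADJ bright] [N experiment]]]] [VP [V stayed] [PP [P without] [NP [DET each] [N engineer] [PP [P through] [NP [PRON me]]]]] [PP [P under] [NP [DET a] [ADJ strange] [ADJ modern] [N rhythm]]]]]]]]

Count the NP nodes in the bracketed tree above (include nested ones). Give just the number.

7

Listing each NP by its span: [NP your premise above us]; [NP us]; [NP a familiar rhythm without that quiet bright experiment]; [NP that quiet bright experiment]; [NP each engineer through me]; [NP me] … — that makes 7.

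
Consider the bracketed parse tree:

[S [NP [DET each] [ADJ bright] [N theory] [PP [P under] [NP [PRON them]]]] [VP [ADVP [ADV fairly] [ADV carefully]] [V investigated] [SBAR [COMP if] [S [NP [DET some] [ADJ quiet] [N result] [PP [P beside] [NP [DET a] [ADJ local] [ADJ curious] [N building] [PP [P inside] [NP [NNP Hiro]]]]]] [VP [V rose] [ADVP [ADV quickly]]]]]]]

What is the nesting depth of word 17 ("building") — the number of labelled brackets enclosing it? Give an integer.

8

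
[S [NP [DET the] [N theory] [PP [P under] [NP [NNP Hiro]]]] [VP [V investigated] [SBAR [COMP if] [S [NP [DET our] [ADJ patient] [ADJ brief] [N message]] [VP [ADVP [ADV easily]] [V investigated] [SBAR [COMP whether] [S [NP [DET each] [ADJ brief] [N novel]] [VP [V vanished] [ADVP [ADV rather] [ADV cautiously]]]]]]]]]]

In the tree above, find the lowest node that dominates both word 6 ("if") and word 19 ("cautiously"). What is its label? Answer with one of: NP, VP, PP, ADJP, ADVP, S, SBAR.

SBAR

Both words fall inside [SBAR if our patient brief message easily investigated whether each brief novel vanished rather cautiously] (words 6–19), and no smaller constituent contains them both. Label: SBAR.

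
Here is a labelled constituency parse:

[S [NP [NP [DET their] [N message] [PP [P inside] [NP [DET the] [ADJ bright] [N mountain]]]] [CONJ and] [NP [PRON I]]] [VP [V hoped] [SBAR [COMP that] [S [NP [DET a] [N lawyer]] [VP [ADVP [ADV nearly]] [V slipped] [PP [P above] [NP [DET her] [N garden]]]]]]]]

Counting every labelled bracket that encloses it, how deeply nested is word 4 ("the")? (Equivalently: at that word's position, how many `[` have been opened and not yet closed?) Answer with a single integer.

Path from the root down to the word: S → NP → NP → PP → NP → DET. That is 6 enclosing brackets.

6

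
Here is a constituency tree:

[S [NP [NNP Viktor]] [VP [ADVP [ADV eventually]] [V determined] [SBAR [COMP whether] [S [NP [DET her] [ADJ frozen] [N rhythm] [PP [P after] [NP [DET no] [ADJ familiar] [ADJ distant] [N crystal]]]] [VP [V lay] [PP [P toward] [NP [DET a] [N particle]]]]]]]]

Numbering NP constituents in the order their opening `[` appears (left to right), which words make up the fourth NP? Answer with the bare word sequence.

a particle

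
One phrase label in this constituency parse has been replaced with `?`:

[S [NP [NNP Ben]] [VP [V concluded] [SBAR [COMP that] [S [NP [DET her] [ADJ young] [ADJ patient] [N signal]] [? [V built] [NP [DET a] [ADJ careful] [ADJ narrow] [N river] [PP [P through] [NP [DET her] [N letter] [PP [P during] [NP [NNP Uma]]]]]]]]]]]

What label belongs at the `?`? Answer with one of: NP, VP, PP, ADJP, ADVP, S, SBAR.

VP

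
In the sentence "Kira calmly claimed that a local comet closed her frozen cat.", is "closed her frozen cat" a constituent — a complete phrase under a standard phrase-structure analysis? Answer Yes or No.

Yes

"closed her frozen cat" is exactly the verb phrase [VP closed her frozen cat], a complete constituent.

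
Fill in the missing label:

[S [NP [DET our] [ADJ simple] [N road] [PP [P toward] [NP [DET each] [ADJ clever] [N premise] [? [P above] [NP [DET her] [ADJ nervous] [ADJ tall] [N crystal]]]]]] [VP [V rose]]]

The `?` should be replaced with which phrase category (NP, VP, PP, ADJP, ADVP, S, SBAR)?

PP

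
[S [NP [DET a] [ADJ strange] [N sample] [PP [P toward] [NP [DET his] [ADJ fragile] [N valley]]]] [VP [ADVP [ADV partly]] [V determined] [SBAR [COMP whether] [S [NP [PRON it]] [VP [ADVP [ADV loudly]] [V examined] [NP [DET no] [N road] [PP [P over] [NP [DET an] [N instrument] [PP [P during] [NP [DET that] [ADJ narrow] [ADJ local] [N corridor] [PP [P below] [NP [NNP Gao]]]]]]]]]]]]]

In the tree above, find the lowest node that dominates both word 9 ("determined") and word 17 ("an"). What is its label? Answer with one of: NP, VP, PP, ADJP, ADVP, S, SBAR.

VP

The smallest bracket enclosing both words is [VP partly determined whether it loudly examined no road over an instrument during that narrow local corridor below Gao], so the label is VP.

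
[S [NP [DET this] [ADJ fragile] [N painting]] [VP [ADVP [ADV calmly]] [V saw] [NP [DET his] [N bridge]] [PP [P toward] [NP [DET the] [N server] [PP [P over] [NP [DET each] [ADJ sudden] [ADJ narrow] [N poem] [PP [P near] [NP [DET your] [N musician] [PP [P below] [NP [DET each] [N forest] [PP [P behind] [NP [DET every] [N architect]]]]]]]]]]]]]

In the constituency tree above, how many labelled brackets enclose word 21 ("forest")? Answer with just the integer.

11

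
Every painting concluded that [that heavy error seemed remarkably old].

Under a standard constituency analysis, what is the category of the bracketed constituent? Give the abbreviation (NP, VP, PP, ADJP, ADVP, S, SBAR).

S

"seemed" is the head of the bracketed span, so the span is a clause: S.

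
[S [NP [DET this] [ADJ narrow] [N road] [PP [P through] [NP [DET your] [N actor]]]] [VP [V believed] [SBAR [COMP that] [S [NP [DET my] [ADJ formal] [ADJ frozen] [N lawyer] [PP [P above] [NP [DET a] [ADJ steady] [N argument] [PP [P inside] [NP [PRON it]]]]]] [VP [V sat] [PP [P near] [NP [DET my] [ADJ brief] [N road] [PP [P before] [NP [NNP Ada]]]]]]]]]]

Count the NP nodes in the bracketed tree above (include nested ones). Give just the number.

7

The NP constituents are: [NP this narrow road through your actor]; [NP your actor]; [NP my formal frozen lawyer above a steady argument inside it]; [NP a steady argument inside it]; [NP it]; [NP my brief road before Ada] …. Total: 7.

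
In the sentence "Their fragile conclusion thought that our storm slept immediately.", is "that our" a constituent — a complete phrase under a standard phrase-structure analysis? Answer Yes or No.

"that" belongs to the complementizer "that" while "our" belongs to the clause "our storm slept immediately"; a span that runs across that boundary is not a single phrase.

No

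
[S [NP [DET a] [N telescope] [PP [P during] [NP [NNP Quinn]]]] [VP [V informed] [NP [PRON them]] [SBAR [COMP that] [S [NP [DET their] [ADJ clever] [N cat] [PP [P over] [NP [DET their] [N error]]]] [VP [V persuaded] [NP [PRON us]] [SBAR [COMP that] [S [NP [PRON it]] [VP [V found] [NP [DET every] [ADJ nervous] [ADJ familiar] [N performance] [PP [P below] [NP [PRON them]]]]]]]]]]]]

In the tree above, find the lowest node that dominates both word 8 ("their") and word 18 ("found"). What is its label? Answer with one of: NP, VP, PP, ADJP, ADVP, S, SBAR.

The smallest bracket enclosing both words is [S their clever cat over their error persuaded us that it found every nervous familiar performance below them], so the label is S.

S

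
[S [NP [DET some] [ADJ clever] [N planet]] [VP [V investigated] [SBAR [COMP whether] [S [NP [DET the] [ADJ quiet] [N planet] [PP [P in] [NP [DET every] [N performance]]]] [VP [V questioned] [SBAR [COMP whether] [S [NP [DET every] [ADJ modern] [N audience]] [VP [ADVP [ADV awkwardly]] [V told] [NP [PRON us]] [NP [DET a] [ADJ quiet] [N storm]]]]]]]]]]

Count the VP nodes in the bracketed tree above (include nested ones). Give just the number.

Listing each VP by its span: [VP investigated whether the quiet planet in every performance questioned whether every modern audience awkwardly told us a quiet storm]; [VP questioned whether every modern audience awkwardly told us a quiet storm]; [VP awkwardly told us a quiet storm] — that makes 3.

3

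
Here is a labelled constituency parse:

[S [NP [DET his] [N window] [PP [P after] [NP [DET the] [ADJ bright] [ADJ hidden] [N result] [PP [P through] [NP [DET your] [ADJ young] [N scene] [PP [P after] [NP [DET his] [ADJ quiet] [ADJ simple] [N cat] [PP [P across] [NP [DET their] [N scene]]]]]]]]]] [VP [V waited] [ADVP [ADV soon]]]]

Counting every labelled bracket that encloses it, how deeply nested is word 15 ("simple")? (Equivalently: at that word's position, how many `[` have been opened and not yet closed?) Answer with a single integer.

9

The word sits inside ADJ, which is inside NP, inside PP, inside NP, inside PP, inside NP, inside PP, inside NP, inside S — 9 brackets in all.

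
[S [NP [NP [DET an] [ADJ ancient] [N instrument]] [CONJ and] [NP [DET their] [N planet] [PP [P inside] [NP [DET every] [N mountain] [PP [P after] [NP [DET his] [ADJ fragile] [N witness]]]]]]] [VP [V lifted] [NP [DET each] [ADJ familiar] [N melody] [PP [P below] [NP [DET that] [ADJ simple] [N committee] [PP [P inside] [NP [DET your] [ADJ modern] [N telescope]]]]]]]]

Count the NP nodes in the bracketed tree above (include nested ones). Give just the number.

Listing each NP by its span: [NP an ancient instrument and their planet inside every mountain after his fragile witness]; [NP an ancient instrument]; [NP their planet inside every mountain after his fragile witness]; [NP every mountain after his fragile witness]; [NP his fragile witness]; [NP each familiar melody below that simple committee inside your modern telescope] … — that makes 8.

8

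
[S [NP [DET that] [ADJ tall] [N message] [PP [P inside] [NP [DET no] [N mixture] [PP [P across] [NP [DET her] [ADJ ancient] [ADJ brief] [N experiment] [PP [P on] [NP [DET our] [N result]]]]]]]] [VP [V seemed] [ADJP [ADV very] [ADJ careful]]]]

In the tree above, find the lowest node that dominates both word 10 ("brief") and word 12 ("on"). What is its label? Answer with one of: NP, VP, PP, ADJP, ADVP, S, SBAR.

NP

Word 10 lies under S → NP → PP → NP → PP → NP → ADJ; word 12 lies under S → NP → PP → NP → PP → NP → PP → P. The lowest shared node is the NP.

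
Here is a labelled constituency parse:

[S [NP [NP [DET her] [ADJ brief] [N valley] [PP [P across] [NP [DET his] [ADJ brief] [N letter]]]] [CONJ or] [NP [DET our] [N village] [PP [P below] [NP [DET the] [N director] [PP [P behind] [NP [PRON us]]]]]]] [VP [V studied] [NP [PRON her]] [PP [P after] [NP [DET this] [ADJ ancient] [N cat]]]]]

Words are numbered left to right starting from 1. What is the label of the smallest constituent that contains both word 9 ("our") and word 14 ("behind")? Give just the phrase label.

NP

Both words fall inside [NP our village below the director behind us] (words 9–15), and no smaller constituent contains them both. Label: NP.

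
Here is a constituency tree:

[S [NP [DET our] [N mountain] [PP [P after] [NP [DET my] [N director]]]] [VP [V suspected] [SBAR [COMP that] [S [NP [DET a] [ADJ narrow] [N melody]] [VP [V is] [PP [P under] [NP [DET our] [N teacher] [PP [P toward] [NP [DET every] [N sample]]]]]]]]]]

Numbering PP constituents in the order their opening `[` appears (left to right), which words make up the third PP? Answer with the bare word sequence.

toward every sample

In left-to-right order the PP constituents are "after my director"; "under our teacher toward every sample"; "toward every sample". Number 3 is "toward every sample".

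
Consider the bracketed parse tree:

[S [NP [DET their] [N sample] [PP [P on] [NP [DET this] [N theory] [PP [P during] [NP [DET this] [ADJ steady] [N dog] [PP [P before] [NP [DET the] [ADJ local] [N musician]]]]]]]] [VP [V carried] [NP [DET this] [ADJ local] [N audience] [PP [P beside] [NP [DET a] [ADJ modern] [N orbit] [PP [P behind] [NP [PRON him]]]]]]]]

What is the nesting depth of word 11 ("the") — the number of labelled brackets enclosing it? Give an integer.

9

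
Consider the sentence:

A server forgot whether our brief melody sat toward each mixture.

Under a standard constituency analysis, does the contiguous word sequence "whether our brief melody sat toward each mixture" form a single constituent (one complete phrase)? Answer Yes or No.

Yes

"whether our brief melody sat toward each mixture" is exactly the subordinate clause [SBAR whether our brief melody sat toward each mixture], a complete constituent.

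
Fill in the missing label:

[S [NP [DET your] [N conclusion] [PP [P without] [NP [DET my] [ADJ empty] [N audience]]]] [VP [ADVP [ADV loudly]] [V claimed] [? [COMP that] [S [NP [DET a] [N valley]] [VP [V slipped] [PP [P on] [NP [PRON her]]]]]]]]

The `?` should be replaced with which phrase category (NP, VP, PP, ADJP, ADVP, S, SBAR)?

The `?` node immediately contains: COMP 'that', S. That is the internal structure of a subordinate clause, so the label is SBAR.

SBAR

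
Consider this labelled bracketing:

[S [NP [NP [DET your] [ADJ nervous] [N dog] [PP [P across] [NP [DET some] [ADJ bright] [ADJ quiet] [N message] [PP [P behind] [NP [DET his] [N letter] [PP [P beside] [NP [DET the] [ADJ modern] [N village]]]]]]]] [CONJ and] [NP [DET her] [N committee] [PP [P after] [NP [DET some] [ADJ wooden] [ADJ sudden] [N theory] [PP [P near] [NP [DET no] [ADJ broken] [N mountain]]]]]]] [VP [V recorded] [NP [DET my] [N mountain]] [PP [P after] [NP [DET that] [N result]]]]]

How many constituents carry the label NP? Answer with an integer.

10

The NP constituents are: [NP your nervous dog across some bright quiet message behind his letter beside the modern village and her committee after some wooden sudden theory near no broken mountain]; [NP your nervous dog across some bright quiet message behind his letter beside the modern village]; [NP some bright quiet message behind his letter beside the modern village]; [NP his letter beside the modern village]; [NP the modern village]; [NP her committee after some wooden sudden theory near no broken mountain] …. Total: 10.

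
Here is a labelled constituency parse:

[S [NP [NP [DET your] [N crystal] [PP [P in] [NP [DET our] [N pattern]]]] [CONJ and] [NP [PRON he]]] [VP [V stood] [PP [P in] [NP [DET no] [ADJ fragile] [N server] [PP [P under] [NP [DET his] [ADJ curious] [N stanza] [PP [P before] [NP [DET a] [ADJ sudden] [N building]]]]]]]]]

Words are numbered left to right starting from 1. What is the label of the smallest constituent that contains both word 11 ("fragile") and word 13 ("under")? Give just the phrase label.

NP

Word 11 lies under S → VP → PP → NP → ADJ; word 13 lies under S → VP → PP → NP → PP → P. The lowest shared node is the NP.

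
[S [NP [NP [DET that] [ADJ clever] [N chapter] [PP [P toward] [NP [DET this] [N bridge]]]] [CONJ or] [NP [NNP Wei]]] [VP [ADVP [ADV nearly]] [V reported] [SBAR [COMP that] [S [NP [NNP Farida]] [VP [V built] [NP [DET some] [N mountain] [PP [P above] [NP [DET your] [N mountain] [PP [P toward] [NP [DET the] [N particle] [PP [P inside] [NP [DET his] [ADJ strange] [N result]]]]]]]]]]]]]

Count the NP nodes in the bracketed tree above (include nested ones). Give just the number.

The NP constituents are: [NP that clever chapter toward this bridge or Wei]; [NP that clever chapter toward this bridge]; [NP this bridge]; [NP Wei]; [NP Farida]; [NP some mountain above your mountain toward the particle inside his strange result] …. Total: 9.

9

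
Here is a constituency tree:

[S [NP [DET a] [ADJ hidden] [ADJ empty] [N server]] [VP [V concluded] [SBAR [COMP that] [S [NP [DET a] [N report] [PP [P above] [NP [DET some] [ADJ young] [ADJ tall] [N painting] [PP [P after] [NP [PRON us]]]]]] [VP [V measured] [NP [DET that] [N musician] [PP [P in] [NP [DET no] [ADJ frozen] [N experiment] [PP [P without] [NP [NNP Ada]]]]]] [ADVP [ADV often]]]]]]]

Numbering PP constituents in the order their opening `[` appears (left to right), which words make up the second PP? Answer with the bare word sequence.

after us

The PP opening brackets appear, in order, over: "above some young tall painting after us"; "after us"; "in no frozen experiment without Ada"; "without Ada". The second one spans "after us".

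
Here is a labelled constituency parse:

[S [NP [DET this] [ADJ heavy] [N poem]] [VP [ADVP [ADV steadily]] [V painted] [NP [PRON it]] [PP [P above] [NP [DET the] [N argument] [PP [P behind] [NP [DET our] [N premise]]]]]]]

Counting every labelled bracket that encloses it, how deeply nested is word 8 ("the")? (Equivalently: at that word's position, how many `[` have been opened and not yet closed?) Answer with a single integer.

5

The word sits inside DET, which is inside NP, inside PP, inside VP, inside S — 5 brackets in all.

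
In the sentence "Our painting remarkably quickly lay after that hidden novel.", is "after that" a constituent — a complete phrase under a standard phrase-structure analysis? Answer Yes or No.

No

The smallest constituent containing the whole sequence is the prepositional phrase [PP after that hidden novel], but the sequence is only part of it — it straddles the boundary between preposition "after" and noun phrase "that hidden novel".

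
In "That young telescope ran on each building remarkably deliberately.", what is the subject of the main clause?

that young telescope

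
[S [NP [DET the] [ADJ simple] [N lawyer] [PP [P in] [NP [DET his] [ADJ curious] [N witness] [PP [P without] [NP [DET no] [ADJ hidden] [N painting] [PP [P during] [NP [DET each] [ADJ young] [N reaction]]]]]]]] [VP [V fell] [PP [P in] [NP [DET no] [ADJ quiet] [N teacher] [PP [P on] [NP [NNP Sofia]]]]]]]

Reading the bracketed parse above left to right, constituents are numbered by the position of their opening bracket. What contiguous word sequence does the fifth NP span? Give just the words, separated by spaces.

no quiet teacher on Sofia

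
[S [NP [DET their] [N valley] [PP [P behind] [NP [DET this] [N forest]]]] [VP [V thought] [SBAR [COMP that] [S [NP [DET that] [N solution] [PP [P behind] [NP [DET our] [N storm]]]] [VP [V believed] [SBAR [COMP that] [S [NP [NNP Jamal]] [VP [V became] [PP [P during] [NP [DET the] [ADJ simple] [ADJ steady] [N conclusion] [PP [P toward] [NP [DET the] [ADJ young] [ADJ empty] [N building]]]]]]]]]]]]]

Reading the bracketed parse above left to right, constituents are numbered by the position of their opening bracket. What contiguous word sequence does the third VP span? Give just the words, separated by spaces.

became during the simple steady conclusion toward the young empty building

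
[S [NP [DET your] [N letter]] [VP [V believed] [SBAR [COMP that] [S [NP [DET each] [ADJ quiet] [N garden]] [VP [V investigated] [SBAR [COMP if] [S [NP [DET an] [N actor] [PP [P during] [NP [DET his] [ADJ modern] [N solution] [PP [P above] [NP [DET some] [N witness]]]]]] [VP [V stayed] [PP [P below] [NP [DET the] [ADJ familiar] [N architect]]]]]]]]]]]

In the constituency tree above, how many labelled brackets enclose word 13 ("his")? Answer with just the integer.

11

Path from the root down to the word: S → VP → SBAR → S → VP → SBAR → S → NP → PP → NP → DET. That is 11 enclosing brackets.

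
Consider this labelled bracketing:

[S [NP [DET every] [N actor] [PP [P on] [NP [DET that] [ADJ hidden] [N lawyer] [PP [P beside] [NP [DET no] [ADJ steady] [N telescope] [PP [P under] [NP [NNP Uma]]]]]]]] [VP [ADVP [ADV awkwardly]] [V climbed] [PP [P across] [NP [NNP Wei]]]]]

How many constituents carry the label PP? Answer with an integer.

Listing each PP by its span: [PP on that hidden lawyer beside no steady telescope under Uma]; [PP beside no steady telescope under Uma]; [PP under Uma]; [PP across Wei] — that makes 4.

4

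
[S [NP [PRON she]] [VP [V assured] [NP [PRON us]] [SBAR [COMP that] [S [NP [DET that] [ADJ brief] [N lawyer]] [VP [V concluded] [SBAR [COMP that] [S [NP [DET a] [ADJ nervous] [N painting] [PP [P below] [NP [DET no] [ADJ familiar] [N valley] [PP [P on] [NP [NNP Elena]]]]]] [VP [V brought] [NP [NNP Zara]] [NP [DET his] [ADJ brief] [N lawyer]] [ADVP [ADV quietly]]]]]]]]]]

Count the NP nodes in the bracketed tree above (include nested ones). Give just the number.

8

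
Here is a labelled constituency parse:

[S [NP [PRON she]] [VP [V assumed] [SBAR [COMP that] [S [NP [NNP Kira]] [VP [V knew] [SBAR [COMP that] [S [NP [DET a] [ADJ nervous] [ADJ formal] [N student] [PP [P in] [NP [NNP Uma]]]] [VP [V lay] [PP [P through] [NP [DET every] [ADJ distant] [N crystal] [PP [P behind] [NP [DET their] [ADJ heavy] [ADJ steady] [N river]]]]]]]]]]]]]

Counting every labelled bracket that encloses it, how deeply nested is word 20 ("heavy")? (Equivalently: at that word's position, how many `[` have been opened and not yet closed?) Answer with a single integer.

13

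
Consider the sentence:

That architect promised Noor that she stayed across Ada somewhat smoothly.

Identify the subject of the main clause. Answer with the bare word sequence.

"that architect" is the NP that combines with the VP headed by "promised" to form the main clause — the subject.

that architect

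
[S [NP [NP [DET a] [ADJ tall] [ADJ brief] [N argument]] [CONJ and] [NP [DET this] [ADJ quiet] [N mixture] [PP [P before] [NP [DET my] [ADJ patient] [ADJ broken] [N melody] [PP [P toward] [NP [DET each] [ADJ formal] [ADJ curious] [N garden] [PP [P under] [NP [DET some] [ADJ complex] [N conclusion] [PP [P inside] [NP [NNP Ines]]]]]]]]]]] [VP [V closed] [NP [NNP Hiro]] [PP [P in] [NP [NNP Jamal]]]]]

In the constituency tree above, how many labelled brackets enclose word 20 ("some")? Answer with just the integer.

The word sits inside DET, which is inside NP, inside PP, inside NP, inside PP, inside NP, inside PP, inside NP, inside NP, inside S — 10 brackets in all.

10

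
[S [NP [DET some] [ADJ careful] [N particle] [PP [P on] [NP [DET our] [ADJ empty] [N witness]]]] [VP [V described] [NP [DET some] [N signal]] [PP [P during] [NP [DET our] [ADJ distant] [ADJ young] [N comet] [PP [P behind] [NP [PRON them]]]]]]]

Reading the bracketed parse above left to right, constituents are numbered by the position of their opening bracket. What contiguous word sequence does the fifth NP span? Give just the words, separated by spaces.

them

In left-to-right order the NP constituents are "some careful particle on our empty witness"; "our empty witness"; "some signal"; "our distant young comet behind them"; "them". Number 5 is "them".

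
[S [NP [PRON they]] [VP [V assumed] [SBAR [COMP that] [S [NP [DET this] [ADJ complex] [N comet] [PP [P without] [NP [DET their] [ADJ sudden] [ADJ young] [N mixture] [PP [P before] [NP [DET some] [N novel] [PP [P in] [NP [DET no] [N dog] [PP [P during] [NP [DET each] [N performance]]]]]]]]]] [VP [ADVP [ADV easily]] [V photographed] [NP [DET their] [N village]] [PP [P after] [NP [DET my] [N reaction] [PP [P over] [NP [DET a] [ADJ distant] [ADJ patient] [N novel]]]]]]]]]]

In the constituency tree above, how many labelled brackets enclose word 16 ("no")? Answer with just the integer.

12

Counting open brackets not yet closed at "no": [S [VP [SBAR [S [NP [PP [NP [PP [NP [PP [NP [DET = 12.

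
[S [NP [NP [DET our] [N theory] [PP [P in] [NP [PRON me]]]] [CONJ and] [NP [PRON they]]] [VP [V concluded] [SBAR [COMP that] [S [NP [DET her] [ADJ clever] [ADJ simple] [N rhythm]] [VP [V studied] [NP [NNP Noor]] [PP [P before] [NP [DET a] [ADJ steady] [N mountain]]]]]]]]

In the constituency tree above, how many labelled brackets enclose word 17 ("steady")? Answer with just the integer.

8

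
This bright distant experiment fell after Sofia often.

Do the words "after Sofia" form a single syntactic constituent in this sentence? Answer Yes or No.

Yes

"after Sofia" is exactly the prepositional phrase [PP after Sofia], a complete constituent.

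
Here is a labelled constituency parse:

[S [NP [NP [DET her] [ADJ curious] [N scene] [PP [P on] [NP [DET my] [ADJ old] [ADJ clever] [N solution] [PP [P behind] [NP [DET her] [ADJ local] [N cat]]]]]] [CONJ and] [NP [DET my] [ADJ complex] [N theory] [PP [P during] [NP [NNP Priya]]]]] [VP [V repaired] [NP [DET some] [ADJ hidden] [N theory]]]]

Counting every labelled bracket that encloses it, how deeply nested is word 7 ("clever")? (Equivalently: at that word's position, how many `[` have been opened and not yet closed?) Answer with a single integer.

6

Counting open brackets not yet closed at "clever": [S [NP [NP [PP [NP [ADJ = 6.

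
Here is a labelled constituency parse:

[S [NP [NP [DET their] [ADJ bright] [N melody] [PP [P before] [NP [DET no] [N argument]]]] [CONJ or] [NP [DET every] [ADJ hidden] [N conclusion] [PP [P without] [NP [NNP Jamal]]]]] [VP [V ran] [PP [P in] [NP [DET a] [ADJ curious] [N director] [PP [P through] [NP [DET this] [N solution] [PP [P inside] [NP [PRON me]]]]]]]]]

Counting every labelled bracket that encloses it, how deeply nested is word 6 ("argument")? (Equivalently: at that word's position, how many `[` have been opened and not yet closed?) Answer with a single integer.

Counting open brackets not yet closed at "argument": [S [NP [NP [PP [NP [N = 6.

6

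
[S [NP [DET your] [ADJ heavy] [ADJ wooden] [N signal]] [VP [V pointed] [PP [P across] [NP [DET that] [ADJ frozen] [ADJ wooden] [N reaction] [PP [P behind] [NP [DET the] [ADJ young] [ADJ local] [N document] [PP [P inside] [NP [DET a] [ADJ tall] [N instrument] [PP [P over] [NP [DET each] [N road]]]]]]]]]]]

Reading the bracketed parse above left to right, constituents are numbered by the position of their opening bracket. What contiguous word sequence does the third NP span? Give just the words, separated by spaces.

the young local document inside a tall instrument over each road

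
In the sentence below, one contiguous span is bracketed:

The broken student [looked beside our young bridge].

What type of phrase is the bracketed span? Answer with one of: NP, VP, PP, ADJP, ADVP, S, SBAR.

VP

"looked" is the head of the bracketed span, so the span is a verb phrase: VP.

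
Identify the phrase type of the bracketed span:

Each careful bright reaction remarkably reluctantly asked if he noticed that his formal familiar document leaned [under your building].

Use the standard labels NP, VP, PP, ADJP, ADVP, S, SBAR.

"under" is the head of the bracketed span, so the span is a prepositional phrase: PP.

PP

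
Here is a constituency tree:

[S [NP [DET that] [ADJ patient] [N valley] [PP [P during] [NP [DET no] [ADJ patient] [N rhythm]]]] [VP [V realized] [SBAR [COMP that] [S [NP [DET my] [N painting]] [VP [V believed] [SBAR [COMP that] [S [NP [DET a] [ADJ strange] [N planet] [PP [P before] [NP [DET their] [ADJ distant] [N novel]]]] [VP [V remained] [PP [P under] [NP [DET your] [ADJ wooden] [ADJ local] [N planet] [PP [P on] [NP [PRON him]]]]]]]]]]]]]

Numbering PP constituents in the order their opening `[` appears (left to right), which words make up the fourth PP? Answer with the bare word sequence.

The PP opening brackets appear, in order, over: "during no patient rhythm"; "before their distant novel"; "under your wooden local planet on him"; "on him". The fourth one spans "on him".

on him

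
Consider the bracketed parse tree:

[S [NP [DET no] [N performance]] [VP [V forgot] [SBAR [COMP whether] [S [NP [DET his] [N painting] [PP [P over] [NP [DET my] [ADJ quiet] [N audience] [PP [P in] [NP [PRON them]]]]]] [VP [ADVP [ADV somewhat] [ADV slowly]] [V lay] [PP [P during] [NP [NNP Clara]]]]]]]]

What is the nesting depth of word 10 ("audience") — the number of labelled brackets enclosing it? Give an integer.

Counting open brackets not yet closed at "audience": [S [VP [SBAR [S [NP [PP [NP [N = 8.

8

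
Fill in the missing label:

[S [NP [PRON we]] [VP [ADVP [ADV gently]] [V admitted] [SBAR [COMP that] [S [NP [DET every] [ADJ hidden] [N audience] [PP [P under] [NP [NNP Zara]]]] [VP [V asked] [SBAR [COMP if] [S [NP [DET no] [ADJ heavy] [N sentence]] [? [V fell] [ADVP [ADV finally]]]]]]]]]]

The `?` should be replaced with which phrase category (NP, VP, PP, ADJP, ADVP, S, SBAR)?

VP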